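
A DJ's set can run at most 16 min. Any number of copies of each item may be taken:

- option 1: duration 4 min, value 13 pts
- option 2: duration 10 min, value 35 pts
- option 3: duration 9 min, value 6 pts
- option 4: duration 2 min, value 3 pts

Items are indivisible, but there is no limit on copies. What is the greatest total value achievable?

52 pts

Best value-per-unit is option 2 at 35/10; filling with it alone gives 1×35 = 35.
Optimal mix: 4×option 1 → duration 16, value 52.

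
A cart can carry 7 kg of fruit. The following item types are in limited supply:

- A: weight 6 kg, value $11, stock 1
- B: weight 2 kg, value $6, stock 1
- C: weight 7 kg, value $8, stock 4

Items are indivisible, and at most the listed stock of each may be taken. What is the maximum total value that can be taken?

$11

Top feasible selections:
- 1×A: weight 6, value 11
- 1×C: weight 7, value 8
- 1×B: weight 2, value 6
Best: $11.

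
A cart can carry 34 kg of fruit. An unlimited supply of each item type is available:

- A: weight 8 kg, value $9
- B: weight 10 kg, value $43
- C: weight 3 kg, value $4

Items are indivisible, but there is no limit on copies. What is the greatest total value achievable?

$133

Best value-per-unit is B at 43/10; filling with it alone gives 3×43 = 129.
Optimal mix: 3×B + 1×C → weight 33, value 133.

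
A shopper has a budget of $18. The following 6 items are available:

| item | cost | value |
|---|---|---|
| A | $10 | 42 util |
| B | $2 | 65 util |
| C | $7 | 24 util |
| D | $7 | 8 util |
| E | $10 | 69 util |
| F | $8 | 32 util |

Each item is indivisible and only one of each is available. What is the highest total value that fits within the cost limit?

This is a 0/1 knapsack; check combinations near the capacity.
- B+E: cost 2+10=12, value 65+69=134
- B+C+F: cost 2+7+8=17, value 65+24+32=121
- A+B: cost 10+2=12, value 42+65=107
- B+D+F: cost 2+7+8=17, value 65+8+32=105
Best: 134 util.

134 util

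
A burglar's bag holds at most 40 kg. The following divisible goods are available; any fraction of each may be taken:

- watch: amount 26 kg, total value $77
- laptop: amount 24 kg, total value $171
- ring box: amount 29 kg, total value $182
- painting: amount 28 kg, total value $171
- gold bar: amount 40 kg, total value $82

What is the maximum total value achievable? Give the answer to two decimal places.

271.41

Take in order of value per unit:
- laptop (171/24 per unit): all 24 → value 171, running total 171.00
- ring box (182/29 per unit): 16 of 29 → value 16×182/29 = 100.4138, running total 271.41
Total 271.41.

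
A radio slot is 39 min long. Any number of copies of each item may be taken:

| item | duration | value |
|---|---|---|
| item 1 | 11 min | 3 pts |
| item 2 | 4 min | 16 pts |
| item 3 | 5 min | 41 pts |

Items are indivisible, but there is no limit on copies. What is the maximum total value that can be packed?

Best value-per-unit is item 3 at 41/5; filling with it alone gives 7×41 = 287.
Optimal mix: 1×item 2 + 7×item 3 → duration 39, value 303.

303 pts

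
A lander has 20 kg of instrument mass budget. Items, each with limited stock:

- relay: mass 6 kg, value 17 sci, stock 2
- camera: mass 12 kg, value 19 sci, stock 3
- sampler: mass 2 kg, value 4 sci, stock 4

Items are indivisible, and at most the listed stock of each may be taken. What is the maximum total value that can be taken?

Best selections within mass 20 and stock limits:
- 2×relay + 4×sampler: mass 20, value 50
- 2×relay + 3×sampler: mass 18, value 46
Best: 50 sci.

50 sci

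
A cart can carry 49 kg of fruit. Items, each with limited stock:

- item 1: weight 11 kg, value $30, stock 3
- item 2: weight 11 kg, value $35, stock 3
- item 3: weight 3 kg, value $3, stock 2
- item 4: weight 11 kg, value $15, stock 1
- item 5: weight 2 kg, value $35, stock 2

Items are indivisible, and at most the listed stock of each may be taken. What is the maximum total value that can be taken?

$205

Best selections within weight 49 and stock limits:
- 1×item 1 + 3×item 2 + 2×item 5: weight 48, value 205
- 2×item 1 + 2×item 2 + 2×item 5: weight 48, value 200
- 3×item 1 + 1×item 2 + 2×item 5: weight 48, value 195
- 3×item 2 + 1×item 4 + 2×item 5: weight 48, value 190
Best: $205.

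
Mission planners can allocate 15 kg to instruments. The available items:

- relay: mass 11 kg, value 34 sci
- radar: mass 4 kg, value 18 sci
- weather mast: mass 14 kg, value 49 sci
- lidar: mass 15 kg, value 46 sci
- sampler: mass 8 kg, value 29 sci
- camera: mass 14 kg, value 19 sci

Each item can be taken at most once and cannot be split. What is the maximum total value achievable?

52 sci

Check high-value combinations within 15 kg:
- relay+radar: mass 11+4=15, value 34+18=52
- weather mast: mass 14, value 49
- radar+sampler: mass 4+8=12, value 18+29=47
- lidar: mass 15, value 46
Best: 52 sci.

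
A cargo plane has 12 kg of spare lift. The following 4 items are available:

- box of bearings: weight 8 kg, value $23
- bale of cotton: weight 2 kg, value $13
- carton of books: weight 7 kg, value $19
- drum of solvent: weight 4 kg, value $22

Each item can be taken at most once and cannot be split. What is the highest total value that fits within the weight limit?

$45

Check high-value combinations within 12 kg:
- box of bearings+drum of solvent: weight 8+4=12, value 23+22=45
- carton of books+drum of solvent: weight 7+4=11, value 19+22=41
- box of bearings+bale of cotton: weight 8+2=10, value 23+13=36
- bale of cotton+drum of solvent: weight 2+4=6, value 13+22=35
Best: $45.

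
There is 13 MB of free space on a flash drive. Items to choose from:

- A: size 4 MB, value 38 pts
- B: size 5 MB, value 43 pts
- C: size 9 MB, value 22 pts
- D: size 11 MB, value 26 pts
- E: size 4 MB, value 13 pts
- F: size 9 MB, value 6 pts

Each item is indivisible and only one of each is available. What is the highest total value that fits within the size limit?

94 pts

Check high-value combinations within 13 MB:
- A+B+E: size 4+5+4=13, value 38+43+13=94
- A+B: size 4+5=9, value 38+43=81
- A+C: size 4+9=13, value 38+22=60
Best: 94 pts.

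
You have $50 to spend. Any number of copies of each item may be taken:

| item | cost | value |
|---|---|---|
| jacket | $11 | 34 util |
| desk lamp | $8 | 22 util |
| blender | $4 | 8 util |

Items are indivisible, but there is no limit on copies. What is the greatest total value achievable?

Best value-per-unit is jacket at 34/11; filling with it alone gives 4×34 = 136.
Optimal mix: 3×jacket + 2×desk lamp → cost 49, value 146.

146 util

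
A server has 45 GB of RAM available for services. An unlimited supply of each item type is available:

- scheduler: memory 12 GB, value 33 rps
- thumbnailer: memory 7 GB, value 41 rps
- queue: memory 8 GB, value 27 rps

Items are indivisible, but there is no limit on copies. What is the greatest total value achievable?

246 rps

Best value-per-unit is thumbnailer at 41/7, and filling with it alone uses memory 6×7=42. No mix of the others beats 6×41 = 246.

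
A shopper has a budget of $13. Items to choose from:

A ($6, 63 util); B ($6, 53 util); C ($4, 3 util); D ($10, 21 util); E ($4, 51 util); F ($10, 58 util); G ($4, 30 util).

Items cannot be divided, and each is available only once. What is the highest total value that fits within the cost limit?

Check high-value combinations within $13:
- A+B: cost 6+6=12, value 63+53=116
- A+E: cost 6+4=10, value 63+51=114
- B+E: cost 6+4=10, value 53+51=104
- A+G: cost 6+4=10, value 63+30=93
Best: 116 util.

116 util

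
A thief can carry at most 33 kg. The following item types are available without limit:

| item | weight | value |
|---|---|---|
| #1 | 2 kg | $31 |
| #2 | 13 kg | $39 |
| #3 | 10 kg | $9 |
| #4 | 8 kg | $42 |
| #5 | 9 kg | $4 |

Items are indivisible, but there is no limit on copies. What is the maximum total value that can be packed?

$496

Best value-per-unit is #1 at 31/2, and filling with it alone uses weight 16×2=32. No mix of the others beats 16×31 = 496.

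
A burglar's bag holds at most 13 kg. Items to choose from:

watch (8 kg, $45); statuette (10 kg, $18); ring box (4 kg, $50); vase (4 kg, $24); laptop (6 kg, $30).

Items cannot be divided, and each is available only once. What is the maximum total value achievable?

$95

Check high-value combinations within 13 kg:
- watch+ring box: weight 8+4=12, value 45+50=95
- ring box+laptop: weight 4+6=10, value 50+30=80
- ring box+vase: weight 4+4=8, value 50+24=74
- watch+vase: weight 8+4=12, value 45+24=69
Best: $95.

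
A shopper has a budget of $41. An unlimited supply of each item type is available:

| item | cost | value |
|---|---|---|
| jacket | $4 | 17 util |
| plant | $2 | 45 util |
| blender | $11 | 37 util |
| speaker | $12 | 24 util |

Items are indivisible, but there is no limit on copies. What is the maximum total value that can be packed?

Best value-per-unit is plant at 45/2, and filling with it alone uses cost 20×2=40. No mix of the others beats 20×45 = 900.

900 util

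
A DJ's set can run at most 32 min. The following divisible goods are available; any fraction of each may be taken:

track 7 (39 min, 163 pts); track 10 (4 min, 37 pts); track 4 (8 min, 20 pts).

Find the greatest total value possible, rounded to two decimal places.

Take in order of value per unit:
- track 10 (37/4 per unit): all 4 → value 37, running total 37.00
- track 7 (163/39 per unit): 28 of 39 → value 28×163/39 = 117.0256, running total 154.03
Total 154.03.

154.03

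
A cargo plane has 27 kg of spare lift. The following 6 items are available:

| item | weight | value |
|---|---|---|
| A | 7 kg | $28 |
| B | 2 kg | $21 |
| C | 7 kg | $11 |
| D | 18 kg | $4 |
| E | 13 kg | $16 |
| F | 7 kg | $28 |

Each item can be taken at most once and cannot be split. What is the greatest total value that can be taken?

$88

Check high-value combinations within 27 kg:
- A+B+C+F: weight 7+2+7+7=23, value 28+21+11+28=88
- A+B+F: weight 7+2+7=16, value 28+21+28=77
- A+E+F: weight 7+13+7=27, value 28+16+28=72
- A+C+F: weight 7+7+7=21, value 28+11+28=67
Best: $88.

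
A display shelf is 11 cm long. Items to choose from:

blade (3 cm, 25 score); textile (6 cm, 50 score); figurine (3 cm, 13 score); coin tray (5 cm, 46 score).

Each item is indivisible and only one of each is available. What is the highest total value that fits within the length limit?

Check high-value combinations within 11 cm:
- textile+coin tray: length 6+5=11, value 50+46=96
- blade+figurine+coin tray: length 3+3+5=11, value 25+13+46=84
- blade+textile: length 3+6=9, value 25+50=75
Best: 96 score.

96 score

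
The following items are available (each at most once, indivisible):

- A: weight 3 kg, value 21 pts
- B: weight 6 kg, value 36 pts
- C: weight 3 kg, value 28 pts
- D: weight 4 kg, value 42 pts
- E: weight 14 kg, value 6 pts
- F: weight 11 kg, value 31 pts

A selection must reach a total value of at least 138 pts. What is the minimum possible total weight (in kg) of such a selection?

27

Subsets with value ≥ 138, sorted by total weight:
- A+B+C+D+F: weight 27, value 158
- B+C+D+E+F: weight 38, value 143
- A+B+C+D+E+F: weight 41, value 164
Minimum weight: 27 kg.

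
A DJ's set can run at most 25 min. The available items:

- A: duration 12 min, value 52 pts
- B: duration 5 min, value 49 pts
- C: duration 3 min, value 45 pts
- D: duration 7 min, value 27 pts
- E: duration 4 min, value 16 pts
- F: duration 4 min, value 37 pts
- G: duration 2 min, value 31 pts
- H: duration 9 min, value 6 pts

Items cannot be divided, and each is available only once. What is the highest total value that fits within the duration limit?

This is a 0/1 knapsack; check combinations near the capacity.
- B+C+D+E+F+G: duration 5+3+7+4+4+2=25, value 49+45+27+16+37+31=205
- B+C+D+F+G: duration 5+3+7+4+2=21, value 49+45+27+37+31=189
- A+B+C+F: duration 12+5+3+4=24, value 52+49+45+37=183
Best: 205 pts.

205 pts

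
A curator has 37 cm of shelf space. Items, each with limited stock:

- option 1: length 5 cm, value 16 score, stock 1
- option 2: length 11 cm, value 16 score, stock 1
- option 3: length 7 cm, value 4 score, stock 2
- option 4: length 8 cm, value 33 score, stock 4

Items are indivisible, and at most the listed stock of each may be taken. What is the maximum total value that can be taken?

148 score

Top feasible selections:
- 1×option 1 + 4×option 4: length 37, value 148
- 4×option 4: length 32, value 132
Best: 148 score.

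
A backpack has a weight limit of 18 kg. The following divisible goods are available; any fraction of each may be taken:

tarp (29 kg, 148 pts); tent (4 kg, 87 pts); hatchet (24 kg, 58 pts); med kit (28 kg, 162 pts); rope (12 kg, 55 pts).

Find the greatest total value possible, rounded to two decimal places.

168.00

Take in order of value per unit:
- tent (87/4 per unit): all 4 → value 87, running total 87.00
- med kit (162/28 per unit): 14 of 28 → value 14×162/28 = 81.0000, running total 168.00
Total 168.00.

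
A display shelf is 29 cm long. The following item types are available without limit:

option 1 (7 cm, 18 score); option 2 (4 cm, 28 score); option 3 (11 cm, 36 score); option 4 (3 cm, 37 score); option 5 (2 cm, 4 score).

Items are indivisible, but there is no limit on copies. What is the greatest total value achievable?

Best value-per-unit is option 4 at 37/3; filling with it alone gives 9×37 = 333.
Optimal mix: 9×option 4 + 1×option 5 → length 29, value 337.

337 score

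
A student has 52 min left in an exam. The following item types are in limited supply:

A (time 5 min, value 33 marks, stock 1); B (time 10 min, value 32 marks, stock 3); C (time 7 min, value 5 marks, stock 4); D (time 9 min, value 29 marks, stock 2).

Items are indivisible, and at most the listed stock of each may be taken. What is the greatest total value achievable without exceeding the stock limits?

163 marks

Top feasible selections:
- 1×A + 3×B + 1×C + 1×D: time 51, value 163
- 1×A + 2×B + 1×C + 2×D: time 50, value 160
Best: 163 marks.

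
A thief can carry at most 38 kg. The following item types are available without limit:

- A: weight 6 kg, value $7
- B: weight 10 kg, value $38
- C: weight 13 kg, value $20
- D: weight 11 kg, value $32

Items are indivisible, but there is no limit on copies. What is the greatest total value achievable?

$121

Best value-per-unit is B at 38/10; filling with it alone gives 3×38 = 114.
Optimal mix: 1×A + 3×B → weight 36, value 121.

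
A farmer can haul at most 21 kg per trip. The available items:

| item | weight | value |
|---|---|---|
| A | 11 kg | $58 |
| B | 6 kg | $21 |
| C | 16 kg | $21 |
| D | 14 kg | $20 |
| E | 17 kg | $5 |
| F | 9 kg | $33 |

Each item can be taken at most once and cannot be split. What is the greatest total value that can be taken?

Check high-value combinations within 21 kg:
- A+F: weight 11+9=20, value 58+33=91
- A+B: weight 11+6=17, value 58+21=79
- A: weight 11, value 58
Best: $91.

$91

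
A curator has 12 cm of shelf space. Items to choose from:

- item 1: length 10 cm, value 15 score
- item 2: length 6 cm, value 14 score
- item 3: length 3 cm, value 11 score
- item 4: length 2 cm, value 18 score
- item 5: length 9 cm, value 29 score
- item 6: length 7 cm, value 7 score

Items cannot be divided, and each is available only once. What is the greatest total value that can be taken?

Check high-value combinations within 12 cm:
- item 4+item 5: length 2+9=11, value 18+29=47
- item 2+item 3+item 4: length 6+3+2=11, value 14+11+18=43
- item 3+item 5: length 3+9=12, value 11+29=40
Best: 47 score.

47 score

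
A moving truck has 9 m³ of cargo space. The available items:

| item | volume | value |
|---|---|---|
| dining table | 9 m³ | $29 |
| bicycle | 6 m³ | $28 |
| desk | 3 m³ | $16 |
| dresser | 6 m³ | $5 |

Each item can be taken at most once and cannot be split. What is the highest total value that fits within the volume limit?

Check high-value combinations within 9 m³:
- bicycle+desk: volume 6+3=9, value 28+16=44
- dining table: volume 9, value 29
- bicycle: volume 6, value 28
- desk+dresser: volume 3+6=9, value 16+5=21
- desk: volume 3, value 16
Best: $44.

$44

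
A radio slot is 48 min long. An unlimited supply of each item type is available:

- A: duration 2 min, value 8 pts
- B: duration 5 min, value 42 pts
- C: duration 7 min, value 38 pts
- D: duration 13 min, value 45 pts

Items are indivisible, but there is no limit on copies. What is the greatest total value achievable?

386 pts

Best value-per-unit is B at 42/5; filling with it alone gives 9×42 = 378.
Optimal mix: 1×A + 9×B → duration 47, value 386.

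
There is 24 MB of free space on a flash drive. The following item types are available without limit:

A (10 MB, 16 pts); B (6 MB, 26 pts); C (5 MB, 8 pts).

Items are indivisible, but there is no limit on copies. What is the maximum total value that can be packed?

104 pts

Best value-per-unit is B at 26/6, and filling with it alone uses size 4×6=24. No mix of the others beats 4×26 = 104.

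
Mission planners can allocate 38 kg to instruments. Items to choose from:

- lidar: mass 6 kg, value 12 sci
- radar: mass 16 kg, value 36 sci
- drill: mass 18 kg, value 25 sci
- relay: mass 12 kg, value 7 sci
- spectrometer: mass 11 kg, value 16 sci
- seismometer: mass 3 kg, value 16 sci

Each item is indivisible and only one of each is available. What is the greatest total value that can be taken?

Check high-value combinations within 38 kg:
- lidar+radar+spectrometer+seismometer: mass 6+16+11+3=36, value 12+36+16+16=80
- radar+drill+seismometer: mass 16+18+3=37, value 36+25+16=77
- lidar+radar+relay+seismometer: mass 6+16+12+3=37, value 12+36+7+16=71
- lidar+drill+spectrometer+seismometer: mass 6+18+11+3=38, value 12+25+16+16=69
- radar+spectrometer+seismometer: mass 16+11+3=30, value 36+16+16=68
Best: 80 sci.

80 sci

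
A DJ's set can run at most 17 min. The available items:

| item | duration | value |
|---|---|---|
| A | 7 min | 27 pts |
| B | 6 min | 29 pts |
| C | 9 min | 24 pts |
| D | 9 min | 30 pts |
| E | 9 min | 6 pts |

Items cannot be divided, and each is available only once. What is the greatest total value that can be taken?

59 pts

Check high-value combinations within 17 min:
- B+D: duration 6+9=15, value 29+30=59
- A+D: duration 7+9=16, value 27+30=57
- A+B: duration 7+6=13, value 27+29=56
- B+C: duration 6+9=15, value 29+24=53
Best: 59 pts.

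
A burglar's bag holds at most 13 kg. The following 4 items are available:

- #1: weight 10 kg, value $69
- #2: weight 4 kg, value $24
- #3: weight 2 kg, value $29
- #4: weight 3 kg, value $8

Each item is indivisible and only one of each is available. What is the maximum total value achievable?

Check high-value combinations within 13 kg:
- #1+#3: weight 10+2=12, value 69+29=98
- #1+#4: weight 10+3=13, value 69+8=77
- #1: weight 10, value 69
Best: $98.

$98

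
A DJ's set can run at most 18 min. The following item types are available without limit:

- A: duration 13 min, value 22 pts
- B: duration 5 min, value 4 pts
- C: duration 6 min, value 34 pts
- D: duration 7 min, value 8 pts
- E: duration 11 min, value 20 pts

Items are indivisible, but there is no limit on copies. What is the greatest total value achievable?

Best value-per-unit is C at 34/6, and filling with it alone uses duration 3×6=18. No mix of the others beats 3×34 = 102.

102 pts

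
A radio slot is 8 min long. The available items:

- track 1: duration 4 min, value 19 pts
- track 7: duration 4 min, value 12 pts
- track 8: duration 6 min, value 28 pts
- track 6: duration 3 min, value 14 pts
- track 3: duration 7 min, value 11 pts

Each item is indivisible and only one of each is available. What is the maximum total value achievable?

33 pts

Check high-value combinations within 8 min:
- track 1+track 6: duration 4+3=7, value 19+14=33
- track 1+track 7: duration 4+4=8, value 19+12=31
- track 8: duration 6, value 28
Best: 33 pts.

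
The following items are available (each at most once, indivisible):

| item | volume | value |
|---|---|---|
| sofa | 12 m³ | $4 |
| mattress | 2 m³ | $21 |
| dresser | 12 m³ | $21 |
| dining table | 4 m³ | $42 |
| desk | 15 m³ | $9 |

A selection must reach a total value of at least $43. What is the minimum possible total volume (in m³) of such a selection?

Subsets with value ≥ 43, sorted by total volume:
- mattress+dining table: volume 6, value 63
- dresser+dining table: volume 16, value 63
Minimum volume: 6 m³.

6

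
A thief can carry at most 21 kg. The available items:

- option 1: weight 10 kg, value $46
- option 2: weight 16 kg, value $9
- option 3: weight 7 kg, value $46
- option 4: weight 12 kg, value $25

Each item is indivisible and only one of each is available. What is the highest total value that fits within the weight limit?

Check high-value combinations within 21 kg:
- option 1+option 3: weight 10+7=17, value 46+46=92
- option 3+option 4: weight 7+12=19, value 46+25=71
- option 3: weight 7, value 46
- option 1: weight 10, value 46
- option 4: weight 12, value 25
Best: $92.

$92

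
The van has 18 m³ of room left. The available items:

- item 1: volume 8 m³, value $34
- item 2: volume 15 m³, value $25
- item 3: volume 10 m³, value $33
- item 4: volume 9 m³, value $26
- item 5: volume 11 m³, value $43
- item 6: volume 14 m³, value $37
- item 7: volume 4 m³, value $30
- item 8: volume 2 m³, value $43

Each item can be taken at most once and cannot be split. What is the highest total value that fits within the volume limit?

This is a 0/1 knapsack; check combinations near the capacity.
- item 5+item 7+item 8: volume 11+4+2=17, value 43+30+43=116
- item 1+item 7+item 8: volume 8+4+2=14, value 34+30+43=107
- item 3+item 7+item 8: volume 10+4+2=16, value 33+30+43=106
Best: $116.

$116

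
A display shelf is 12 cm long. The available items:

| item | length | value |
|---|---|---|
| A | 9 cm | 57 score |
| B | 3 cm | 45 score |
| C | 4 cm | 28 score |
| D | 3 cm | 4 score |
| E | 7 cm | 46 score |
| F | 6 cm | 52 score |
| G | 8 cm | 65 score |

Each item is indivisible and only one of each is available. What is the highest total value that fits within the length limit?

110 score

Check high-value combinations within 12 cm:
- B+G: length 3+8=11, value 45+65=110
- A+B: length 9+3=12, value 57+45=102
- B+D+F: length 3+3+6=12, value 45+4+52=101
- B+F: length 3+6=9, value 45+52=97
- C+G: length 4+8=12, value 28+65=93
Best: 110 score.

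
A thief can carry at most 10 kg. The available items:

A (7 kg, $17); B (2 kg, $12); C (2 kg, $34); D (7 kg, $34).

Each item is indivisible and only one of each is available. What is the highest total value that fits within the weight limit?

Check high-value combinations within 10 kg:
- C+D: weight 2+7=9, value 34+34=68
- A+C: weight 7+2=9, value 17+34=51
- B+C: weight 2+2=4, value 12+34=46
Best: $68.

$68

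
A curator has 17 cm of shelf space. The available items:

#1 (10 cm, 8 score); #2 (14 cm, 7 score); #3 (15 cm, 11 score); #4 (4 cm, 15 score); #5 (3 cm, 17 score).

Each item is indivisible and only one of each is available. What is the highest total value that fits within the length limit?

40 score

Check high-value combinations within 17 cm:
- #1+#4+#5: length 10+4+3=17, value 8+15+17=40
- #4+#5: length 4+3=7, value 15+17=32
- #1+#5: length 10+3=13, value 8+17=25
- #2+#5: length 14+3=17, value 7+17=24
Best: 40 score.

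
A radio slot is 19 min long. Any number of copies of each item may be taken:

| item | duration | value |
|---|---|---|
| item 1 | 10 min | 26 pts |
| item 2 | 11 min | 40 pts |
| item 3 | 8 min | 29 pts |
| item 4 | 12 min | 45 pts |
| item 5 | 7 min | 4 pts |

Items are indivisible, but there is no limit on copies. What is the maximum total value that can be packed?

69 pts

Best value-per-unit is item 4 at 45/12; filling with it alone gives 1×45 = 45.
Optimal mix: 1×item 2 + 1×item 3 → duration 19, value 69.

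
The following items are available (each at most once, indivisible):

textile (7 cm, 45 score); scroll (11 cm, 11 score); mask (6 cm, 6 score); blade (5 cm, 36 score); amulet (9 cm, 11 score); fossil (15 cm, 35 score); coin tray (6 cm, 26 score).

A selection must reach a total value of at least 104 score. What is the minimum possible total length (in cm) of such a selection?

Subsets with value ≥ 104, sorted by total length:
- textile+blade+coin tray: length 18, value 107
- textile+mask+blade+coin tray: length 24, value 113
- textile+blade+amulet+coin tray: length 27, value 118
- textile+blade+fossil: length 27, value 116
Minimum length: 18 cm.

18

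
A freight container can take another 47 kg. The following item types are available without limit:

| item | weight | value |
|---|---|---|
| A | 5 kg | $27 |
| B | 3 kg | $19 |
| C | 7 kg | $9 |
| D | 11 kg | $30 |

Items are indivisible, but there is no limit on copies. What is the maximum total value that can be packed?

$293

Best value-per-unit is B at 19/3; filling with it alone gives 15×19 = 285.
Optimal mix: 1×A + 14×B → weight 47, value 293.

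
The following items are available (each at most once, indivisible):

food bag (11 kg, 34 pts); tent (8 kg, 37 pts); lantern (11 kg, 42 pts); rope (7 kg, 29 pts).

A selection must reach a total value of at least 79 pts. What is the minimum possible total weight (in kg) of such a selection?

19

Subsets with value ≥ 79, sorted by total weight:
- tent+lantern: weight 19, value 79
- tent+lantern+rope: weight 26, value 108
- food bag+tent+rope: weight 26, value 100
Minimum weight: 19 kg.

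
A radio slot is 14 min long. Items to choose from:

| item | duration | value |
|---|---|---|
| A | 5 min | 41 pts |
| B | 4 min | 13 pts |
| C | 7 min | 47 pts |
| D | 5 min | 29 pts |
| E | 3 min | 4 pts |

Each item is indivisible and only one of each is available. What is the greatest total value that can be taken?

88 pts

Check high-value combinations within 14 min:
- A+C: duration 5+7=12, value 41+47=88
- A+B+D: duration 5+4+5=14, value 41+13+29=83
- C+D: duration 7+5=12, value 47+29=76
- A+D+E: duration 5+5+3=13, value 41+29+4=74
Best: 88 pts.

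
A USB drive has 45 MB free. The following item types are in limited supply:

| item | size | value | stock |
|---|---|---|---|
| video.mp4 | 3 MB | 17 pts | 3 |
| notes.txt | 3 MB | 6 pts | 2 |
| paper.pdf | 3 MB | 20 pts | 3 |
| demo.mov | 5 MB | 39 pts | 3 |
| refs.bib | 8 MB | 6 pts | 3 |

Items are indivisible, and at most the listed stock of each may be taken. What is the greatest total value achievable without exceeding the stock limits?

Top feasible selections:
- 3×video.mp4 + 2×notes.txt + 3×paper.pdf + 3×demo.mov: size 39, value 240
- 3×video.mp4 + 1×notes.txt + 3×paper.pdf + 3×demo.mov + 1×refs.bib: size 44, value 240
- 3×video.mp4 + 1×notes.txt + 3×paper.pdf + 3×demo.mov: size 36, value 234
- 3×video.mp4 + 3×paper.pdf + 3×demo.mov + 1×refs.bib: size 41, value 234
Best: 240 pts.

240 pts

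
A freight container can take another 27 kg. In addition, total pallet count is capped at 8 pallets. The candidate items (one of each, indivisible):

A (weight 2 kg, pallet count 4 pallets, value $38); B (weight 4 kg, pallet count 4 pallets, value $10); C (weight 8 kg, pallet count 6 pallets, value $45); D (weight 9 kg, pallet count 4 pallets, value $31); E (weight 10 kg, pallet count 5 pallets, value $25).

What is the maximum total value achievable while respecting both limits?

$69

Feasible sets respecting both limits:
- A+D: weight 11, pallet count 8, value 69
- A+B: weight 6, pallet count 8, value 48
- C: weight 8, pallet count 6, value 45
- B+D: weight 13, pallet count 8, value 41
Best: $69.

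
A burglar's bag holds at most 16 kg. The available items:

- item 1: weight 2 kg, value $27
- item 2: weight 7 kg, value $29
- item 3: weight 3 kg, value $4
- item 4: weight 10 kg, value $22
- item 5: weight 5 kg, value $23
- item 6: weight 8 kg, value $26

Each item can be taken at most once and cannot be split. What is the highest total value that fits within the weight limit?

$79

Check high-value combinations within 16 kg:
- item 1+item 2+item 5: weight 2+7+5=14, value 27+29+23=79
- item 1+item 5+item 6: weight 2+5+8=15, value 27+23+26=76
- item 1+item 2+item 3: weight 2+7+3=12, value 27+29+4=60
- item 1+item 3+item 6: weight 2+3+8=13, value 27+4+26=57
- item 1+item 2: weight 2+7=9, value 27+29=56
Best: $79.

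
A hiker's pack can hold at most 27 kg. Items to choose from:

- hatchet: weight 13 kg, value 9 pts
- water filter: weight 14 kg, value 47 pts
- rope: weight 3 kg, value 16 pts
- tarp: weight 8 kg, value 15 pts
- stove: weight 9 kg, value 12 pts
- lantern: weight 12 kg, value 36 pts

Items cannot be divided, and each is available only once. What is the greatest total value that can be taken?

Check high-value combinations within 27 kg:
- water filter+lantern: weight 14+12=26, value 47+36=83
- water filter+rope+tarp: weight 14+3+8=25, value 47+16+15=78
- water filter+rope+stove: weight 14+3+9=26, value 47+16+12=75
- rope+tarp+lantern: weight 3+8+12=23, value 16+15+36=67
Best: 83 pts.

83 pts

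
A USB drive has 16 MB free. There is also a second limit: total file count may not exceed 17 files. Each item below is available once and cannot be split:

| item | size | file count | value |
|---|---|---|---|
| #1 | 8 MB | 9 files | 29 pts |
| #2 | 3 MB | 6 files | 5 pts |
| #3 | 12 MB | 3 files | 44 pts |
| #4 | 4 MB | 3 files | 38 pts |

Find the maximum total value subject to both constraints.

Feasible sets respecting both limits:
- #3+#4: size 16, file count 6, value 82
- #1+#4: size 12, file count 12, value 67
- #2+#3: size 15, file count 9, value 49
Best: 82 pts.

82 pts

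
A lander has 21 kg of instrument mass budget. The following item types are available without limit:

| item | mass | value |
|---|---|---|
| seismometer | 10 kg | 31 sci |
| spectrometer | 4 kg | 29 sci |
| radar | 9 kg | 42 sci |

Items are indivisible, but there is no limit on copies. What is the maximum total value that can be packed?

145 sci

Best value-per-unit is spectrometer at 29/4, and filling with it alone uses mass 5×4=20. No mix of the others beats 5×29 = 145.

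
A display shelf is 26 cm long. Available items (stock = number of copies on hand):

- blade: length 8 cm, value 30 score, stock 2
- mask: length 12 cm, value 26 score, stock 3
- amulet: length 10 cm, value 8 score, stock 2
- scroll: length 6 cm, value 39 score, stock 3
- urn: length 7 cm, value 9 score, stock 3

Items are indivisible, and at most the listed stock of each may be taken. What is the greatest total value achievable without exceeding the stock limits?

147 score

Top feasible selections:
- 1×blade + 3×scroll: length 26, value 147
- 3×scroll + 1×urn: length 25, value 126
- 3×scroll: length 18, value 117
Best: 147 score.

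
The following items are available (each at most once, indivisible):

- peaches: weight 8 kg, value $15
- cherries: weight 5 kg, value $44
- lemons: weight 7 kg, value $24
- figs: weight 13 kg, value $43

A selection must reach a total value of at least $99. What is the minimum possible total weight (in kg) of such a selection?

25

Subsets with value ≥ 99, sorted by total weight:
- cherries+lemons+figs: weight 25, value 111
- peaches+cherries+figs: weight 26, value 102
- peaches+cherries+lemons+figs: weight 33, value 126
Minimum weight: 25 kg.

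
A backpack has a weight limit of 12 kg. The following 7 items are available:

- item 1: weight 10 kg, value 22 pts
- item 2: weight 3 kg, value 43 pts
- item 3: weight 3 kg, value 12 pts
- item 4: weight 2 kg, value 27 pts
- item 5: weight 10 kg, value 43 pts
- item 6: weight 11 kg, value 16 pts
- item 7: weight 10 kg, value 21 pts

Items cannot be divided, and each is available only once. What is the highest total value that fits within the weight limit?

82 pts

Check high-value combinations within 12 kg:
- item 2+item 3+item 4: weight 3+3+2=8, value 43+12+27=82
- item 2+item 4: weight 3+2=5, value 43+27=70
- item 4+item 5: weight 2+10=12, value 27+43=70
- item 2+item 3: weight 3+3=6, value 43+12=55
Best: 82 pts.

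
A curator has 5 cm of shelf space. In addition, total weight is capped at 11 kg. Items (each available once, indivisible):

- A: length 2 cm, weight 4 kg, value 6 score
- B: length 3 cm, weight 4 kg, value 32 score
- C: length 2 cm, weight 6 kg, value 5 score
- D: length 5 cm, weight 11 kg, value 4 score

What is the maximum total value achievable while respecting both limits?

Feasible sets respecting both limits:
- A+B: length 5, weight 8, value 38
- B+C: length 5, weight 10, value 37
- B: length 3, weight 4, value 32
- A+C: length 4, weight 10, value 11
Best: 38 score.

38 score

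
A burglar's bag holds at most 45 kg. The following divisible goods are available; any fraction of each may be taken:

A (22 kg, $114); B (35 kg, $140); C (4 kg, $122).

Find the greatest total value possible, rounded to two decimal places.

Take in order of value per unit:
- C (122/4 per unit): all 4 → value 122, running total 122.00
- A (114/22 per unit): all 22 → value 114, running total 236.00
- B (140/35 per unit): 19 of 35 → value 19×140/35 = 76.0000, running total 312.00
Total 312.00.

312.00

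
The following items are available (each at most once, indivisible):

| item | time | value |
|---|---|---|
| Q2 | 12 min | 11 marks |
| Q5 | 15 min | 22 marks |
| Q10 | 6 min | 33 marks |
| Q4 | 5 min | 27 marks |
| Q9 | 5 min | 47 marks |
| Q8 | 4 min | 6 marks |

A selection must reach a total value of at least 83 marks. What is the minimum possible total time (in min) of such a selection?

15

Subsets with value ≥ 83, sorted by total time:
- Q10+Q9+Q8: time 15, value 86
- Q10+Q4+Q9: time 16, value 107
- Q10+Q4+Q9+Q8: time 20, value 113
- Q2+Q4+Q9: time 22, value 85
Minimum time: 15 min.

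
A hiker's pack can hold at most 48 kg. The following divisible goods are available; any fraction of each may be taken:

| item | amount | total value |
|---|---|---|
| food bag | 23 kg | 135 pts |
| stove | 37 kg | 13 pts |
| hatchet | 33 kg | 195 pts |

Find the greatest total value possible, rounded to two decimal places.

283.04

Take in order of value per unit:
- hatchet (195/33 per unit): all 33 → value 195, running total 195.00
- food bag (135/23 per unit): 15 of 23 → value 15×135/23 = 88.0435, running total 283.04
Total 283.04.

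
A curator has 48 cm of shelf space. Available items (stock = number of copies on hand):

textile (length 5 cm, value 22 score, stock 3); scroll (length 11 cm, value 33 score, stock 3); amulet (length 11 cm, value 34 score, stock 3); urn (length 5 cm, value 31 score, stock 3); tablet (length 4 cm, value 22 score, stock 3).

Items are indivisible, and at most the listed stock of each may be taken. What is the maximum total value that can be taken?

237 score

Top feasible selections:
- 2×textile + 1×amulet + 3×urn + 3×tablet: length 48, value 237
- 2×textile + 1×scroll + 3×urn + 3×tablet: length 48, value 236
Best: 237 score.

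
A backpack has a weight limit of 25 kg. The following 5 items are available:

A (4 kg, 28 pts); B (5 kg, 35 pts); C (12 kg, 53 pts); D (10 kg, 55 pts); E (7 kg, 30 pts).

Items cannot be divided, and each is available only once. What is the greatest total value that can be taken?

Check high-value combinations within 25 kg:
- B+D+E: weight 5+10+7=22, value 35+55+30=120
- A+B+D: weight 4+5+10=19, value 28+35+55=118
- B+C+E: weight 5+12+7=24, value 35+53+30=118
- A+B+C: weight 4+5+12=21, value 28+35+53=116
- A+D+E: weight 4+10+7=21, value 28+55+30=113
Best: 120 pts.

120 pts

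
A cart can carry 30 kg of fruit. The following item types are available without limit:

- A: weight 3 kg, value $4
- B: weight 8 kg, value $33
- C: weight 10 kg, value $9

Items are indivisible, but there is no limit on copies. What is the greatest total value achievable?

$107

Best value-per-unit is B at 33/8; filling with it alone gives 3×33 = 99.
Optimal mix: 2×A + 3×B → weight 30, value 107.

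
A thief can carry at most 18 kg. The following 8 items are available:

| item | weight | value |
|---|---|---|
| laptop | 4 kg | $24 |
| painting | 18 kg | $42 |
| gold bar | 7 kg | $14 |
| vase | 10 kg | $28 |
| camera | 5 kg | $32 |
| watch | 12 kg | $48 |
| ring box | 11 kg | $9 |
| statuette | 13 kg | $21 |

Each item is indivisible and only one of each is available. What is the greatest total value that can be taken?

$80

Check high-value combinations within 18 kg:
- camera+watch: weight 5+12=17, value 32+48=80
- laptop+watch: weight 4+12=16, value 24+48=72
- laptop+gold bar+camera: weight 4+7+5=16, value 24+14+32=70
- vase+camera: weight 10+5=15, value 28+32=60
- laptop+camera: weight 4+5=9, value 24+32=56
Best: $80.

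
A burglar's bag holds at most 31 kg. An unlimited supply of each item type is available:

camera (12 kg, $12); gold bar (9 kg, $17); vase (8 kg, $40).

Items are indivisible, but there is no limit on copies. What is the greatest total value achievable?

$120

Best value-per-unit is vase at 40/8, and filling with it alone uses weight 3×8=24. No mix of the others beats 3×40 = 120.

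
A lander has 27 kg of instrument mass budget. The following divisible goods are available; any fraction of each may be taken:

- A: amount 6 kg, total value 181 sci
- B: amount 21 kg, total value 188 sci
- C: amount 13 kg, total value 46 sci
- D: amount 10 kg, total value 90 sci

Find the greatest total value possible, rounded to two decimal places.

Take in order of value per unit:
- A (181/6 per unit): all 6 → value 181, running total 181.00
- D (90/10 per unit): all 10 → value 90, running total 271.00
- B (188/21 per unit): 11 of 21 → value 11×188/21 = 98.4762, running total 369.48
Total 369.48.

369.48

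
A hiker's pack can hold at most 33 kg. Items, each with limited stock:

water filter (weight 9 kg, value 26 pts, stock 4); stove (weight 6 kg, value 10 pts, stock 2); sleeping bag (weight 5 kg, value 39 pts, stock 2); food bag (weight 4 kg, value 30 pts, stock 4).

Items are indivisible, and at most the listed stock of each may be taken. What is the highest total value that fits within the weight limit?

Best selections within weight 33 and stock limits:
- 1×stove + 2×sleeping bag + 4×food bag: weight 32, value 208
- 2×sleeping bag + 4×food bag: weight 26, value 198
- 1×water filter + 2×sleeping bag + 3×food bag: weight 31, value 194
Best: 208 pts.

208 pts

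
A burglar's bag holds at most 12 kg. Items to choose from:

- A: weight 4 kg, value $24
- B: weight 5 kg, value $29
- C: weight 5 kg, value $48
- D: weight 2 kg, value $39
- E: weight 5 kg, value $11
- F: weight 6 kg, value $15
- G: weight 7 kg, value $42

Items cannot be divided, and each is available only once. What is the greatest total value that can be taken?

Check high-value combinations within 12 kg:
- B+C+D: weight 5+5+2=12, value 29+48+39=116
- A+C+D: weight 4+5+2=11, value 24+48+39=111
- C+D+E: weight 5+2+5=12, value 48+39+11=98
Best: $116.

$116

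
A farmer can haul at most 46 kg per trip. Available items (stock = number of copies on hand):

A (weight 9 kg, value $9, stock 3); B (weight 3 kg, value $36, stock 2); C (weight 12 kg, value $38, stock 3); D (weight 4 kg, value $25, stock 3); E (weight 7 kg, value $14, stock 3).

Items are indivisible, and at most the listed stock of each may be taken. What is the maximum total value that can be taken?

Best selections within weight 46 and stock limits:
- 2×B + 2×C + 3×D: weight 42, value 223
- 2×B + 1×C + 3×D + 2×E: weight 44, value 213
- 2×B + 2×C + 2×D + 1×E: weight 45, value 212
- 2×B + 3×C + 1×D: weight 46, value 211
Best: $223.

$223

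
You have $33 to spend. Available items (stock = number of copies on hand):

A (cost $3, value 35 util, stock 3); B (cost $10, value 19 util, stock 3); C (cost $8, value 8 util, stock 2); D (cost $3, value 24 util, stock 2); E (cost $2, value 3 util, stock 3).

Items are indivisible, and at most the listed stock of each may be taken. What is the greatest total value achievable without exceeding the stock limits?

181 util

Top feasible selections:
- 3×A + 1×B + 2×D + 3×E: cost 31, value 181
- 3×A + 1×B + 1×C + 2×D: cost 33, value 180
- 3×A + 1×B + 2×D + 2×E: cost 29, value 178
- 3×A + 1×B + 2×D + 1×E: cost 27, value 175
Best: 181 util.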